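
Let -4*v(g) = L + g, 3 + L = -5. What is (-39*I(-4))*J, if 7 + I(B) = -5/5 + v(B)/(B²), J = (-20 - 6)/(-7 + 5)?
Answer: 63375/16 ≈ 3960.9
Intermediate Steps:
L = -8 (L = -3 - 5 = -8)
J = 13 (J = -26/(-2) = -26*(-½) = 13)
v(g) = 2 - g/4 (v(g) = -(-8 + g)/4 = 2 - g/4)
I(B) = -8 + (2 - B/4)/B² (I(B) = -7 + (-5/5 + (2 - B/4)/(B²)) = -7 + (-5*⅕ + (2 - B/4)/B²) = -7 + (-1 + (2 - B/4)/B²) = -8 + (2 - B/4)/B²)
(-39*I(-4))*J = -39*(-8 + 2/(-4)² - ¼/(-4))*13 = -39*(-8 + 2*(1/16) - ¼*(-¼))*13 = -39*(-8 + ⅛ + 1/16)*13 = -39*(-125/16)*13 = (4875/16)*13 = 63375/16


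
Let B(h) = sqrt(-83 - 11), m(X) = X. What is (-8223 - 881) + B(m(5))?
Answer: -9104 + I*sqrt(94) ≈ -9104.0 + 9.6954*I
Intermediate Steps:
B(h) = I*sqrt(94) (B(h) = sqrt(-94) = I*sqrt(94))
(-8223 - 881) + B(m(5)) = (-8223 - 881) + I*sqrt(94) = -9104 + I*sqrt(94)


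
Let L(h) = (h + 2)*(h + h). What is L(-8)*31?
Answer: 2976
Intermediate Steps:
L(h) = 2*h*(2 + h) (L(h) = (2 + h)*(2*h) = 2*h*(2 + h))
L(-8)*31 = (2*(-8)*(2 - 8))*31 = (2*(-8)*(-6))*31 = 96*31 = 2976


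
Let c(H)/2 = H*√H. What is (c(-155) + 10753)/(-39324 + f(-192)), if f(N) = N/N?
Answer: -10753/39323 + 310*I*√155/39323 ≈ -0.27345 + 0.098148*I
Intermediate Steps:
f(N) = 1
c(H) = 2*H^(3/2) (c(H) = 2*(H*√H) = 2*H^(3/2))
(c(-155) + 10753)/(-39324 + f(-192)) = (2*(-155)^(3/2) + 10753)/(-39324 + 1) = (2*(-155*I*√155) + 10753)/(-39323) = (-310*I*√155 + 10753)*(-1/39323) = (10753 - 310*I*√155)*(-1/39323) = -10753/39323 + 310*I*√155/39323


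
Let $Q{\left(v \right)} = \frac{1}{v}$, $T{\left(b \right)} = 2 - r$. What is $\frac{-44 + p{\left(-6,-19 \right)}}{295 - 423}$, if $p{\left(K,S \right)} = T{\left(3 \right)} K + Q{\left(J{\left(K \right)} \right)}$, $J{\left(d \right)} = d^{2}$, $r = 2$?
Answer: $\frac{1583}{4608} \approx 0.34353$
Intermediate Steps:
$T{\left(b \right)} = 0$ ($T{\left(b \right)} = 2 - 2 = 0$)
$p{\left(K,S \right)} = \frac{1}{K^{2}}$ ($p{\left(K,S \right)} = 0 K + \frac{1}{K^{2}} = 0 + \frac{1}{K^{2}} = \frac{1}{K^{2}}$)
$\frac{-44 + p{\left(-6,-19 \right)}}{295 - 423} = \frac{-44 + \frac{1}{36}}{295 - 423} = \frac{-44 + \frac{1}{36}}{-128} = \left(- \frac{1583}{36}\right) \left(- \frac{1}{128}\right) = \frac{1583}{4608}$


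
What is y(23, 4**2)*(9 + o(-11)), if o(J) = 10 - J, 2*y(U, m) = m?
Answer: 240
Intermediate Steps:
y(U, m) = m/2
y(23, 4**2)*(9 + o(-11)) = ((1/2)*4**2)*(9 + (10 - 1*(-11))) = ((1/2)*16)*(9 + (10 + 11)) = 8*(9 + 21) = 8*30 = 240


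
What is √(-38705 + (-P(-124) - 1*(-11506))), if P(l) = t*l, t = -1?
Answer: I*√27323 ≈ 165.3*I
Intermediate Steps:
P(l) = -l
√(-38705 + (-P(-124) - 1*(-11506))) = √(-38705 + (-(-1)*(-124) - 1*(-11506))) = √(-38705 + (-1*124 + 11506)) = √(-38705 + (-124 + 11506)) = √(-38705 + 11382) = √(-27323) = I*√27323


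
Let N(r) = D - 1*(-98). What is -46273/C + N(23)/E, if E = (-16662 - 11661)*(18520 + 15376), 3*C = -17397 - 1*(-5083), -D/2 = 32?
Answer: 33317823425869/2955472082028 ≈ 11.273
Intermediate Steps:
D = -64 (D = -2*32 = -64)
C = -12314/3 (C = (-17397 - 1*(-5083))/3 = (-17397 + 5083)/3 = (⅓)*(-12314) = -12314/3 ≈ -4104.7)
N(r) = 34 (N(r) = -64 - 1*(-98) = -64 + 98 = 34)
E = -960036408 (E = -28323*33896 = -960036408)
-46273/C + N(23)/E = -46273/(-12314/3) + 34/(-960036408) = -46273*(-3/12314) + 34*(-1/960036408) = 138819/12314 - 17/480018204 = 33317823425869/2955472082028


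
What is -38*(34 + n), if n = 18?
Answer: -1976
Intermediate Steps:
-38*(34 + n) = -38*(34 + 18) = -38*52 = -1976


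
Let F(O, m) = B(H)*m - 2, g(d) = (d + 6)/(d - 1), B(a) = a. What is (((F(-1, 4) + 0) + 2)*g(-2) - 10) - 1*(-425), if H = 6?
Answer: 383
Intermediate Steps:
g(d) = (6 + d)/(-1 + d)
F(O, m) = -2 + 6*m (F(O, m) = 6*m - 2 = -2 + 6*m)
(((F(-1, 4) + 0) + 2)*g(-2) - 10) - 1*(-425) = ((((-2 + 6*4) + 0) + 2)*((6 - 2)/(-1 - 2)) - 10) - 1*(-425) = ((((-2 + 24) + 0) + 2)*(4/(-3)) - 10) + 425 = (((22 + 0) + 2)*(-⅓*4) - 10) + 425 = ((22 + 2)*(-4/3) - 10) + 425 = (24*(-4/3) - 10) + 425 = (-32 - 10) + 425 = -42 + 425 = 383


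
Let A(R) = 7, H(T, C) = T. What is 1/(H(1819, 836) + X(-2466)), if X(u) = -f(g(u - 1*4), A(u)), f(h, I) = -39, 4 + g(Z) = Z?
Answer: 1/1858 ≈ 0.00053821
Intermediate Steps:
g(Z) = -4 + Z
X(u) = 39 (X(u) = -1*(-39) = 39)
1/(H(1819, 836) + X(-2466)) = 1/(1819 + 39) = 1/1858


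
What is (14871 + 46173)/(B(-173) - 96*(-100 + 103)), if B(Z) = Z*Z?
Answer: 61044/29641 ≈ 2.0594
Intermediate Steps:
B(Z) = Z**2
(14871 + 46173)/(B(-173) - 96*(-100 + 103)) = (14871 + 46173)/((-173)**2 - 96*(-100 + 103)) = 61044/(29929 - 96*3) = 61044/(29929 - 288) = 61044/29641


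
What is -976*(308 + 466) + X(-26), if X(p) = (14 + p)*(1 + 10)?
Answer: -755556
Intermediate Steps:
X(p) = 154 + 11*p (X(p) = (14 + p)*11 = 154 + 11*p)
-976*(308 + 466) + X(-26) = -976*(308 + 466) + (154 + 11*(-26)) = -976*774 + (154 - 286) = -755424 - 132 = -755556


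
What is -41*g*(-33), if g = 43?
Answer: 58179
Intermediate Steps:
-41*g*(-33) = -41*43*(-33) = -1763*(-33) = 58179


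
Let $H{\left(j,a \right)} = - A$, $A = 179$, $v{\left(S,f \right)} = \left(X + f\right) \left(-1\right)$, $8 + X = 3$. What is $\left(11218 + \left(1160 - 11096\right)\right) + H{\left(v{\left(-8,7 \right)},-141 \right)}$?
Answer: $1103$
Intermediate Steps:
$X = -5$ ($X = -8 + 3 = -5$)
$v{\left(S,f \right)} = 5 - f$ ($v{\left(S,f \right)} = \left(-5 + f\right) \left(-1\right) = 5 - f$)
$H{\left(j,a \right)} = -179$ ($H{\left(j,a \right)} = \left(-1\right) 179 = -179$)
$\left(11218 + \left(1160 - 11096\right)\right) + H{\left(v{\left(-8,7 \right)},-141 \right)} = \left(11218 + \left(1160 - 11096\right)\right) - 179 = \left(11218 - 9936\right) - 179 = 1282 - 179 = 1103$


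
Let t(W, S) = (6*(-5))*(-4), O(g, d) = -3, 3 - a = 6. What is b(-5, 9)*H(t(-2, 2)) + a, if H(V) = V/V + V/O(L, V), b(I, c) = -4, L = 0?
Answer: 153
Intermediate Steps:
a = -3 (a = 3 - 1*6 = 3 - 6 = -3)
t(W, S) = 120 (t(W, S) = -30*(-4) = 120)
H(V) = 1 - V/3 (H(V) = V/V + V/(-3) = 1 + V*(-1/3) = 1 - V/3)
b(-5, 9)*H(t(-2, 2)) + a = -4*(1 - 1/3*120) - 3 = -4*(1 - 40) - 3 = -4*(-39) - 3 = 156 - 3 = 153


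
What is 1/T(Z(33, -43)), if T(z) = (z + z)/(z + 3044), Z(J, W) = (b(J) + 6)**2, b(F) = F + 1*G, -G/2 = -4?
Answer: 5253/4418 ≈ 1.1890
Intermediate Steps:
G = 8 (G = -2*(-4) = 8)
b(F) = 8 + F (b(F) = F + 1*8 = F + 8 = 8 + F)
Z(J, W) = (14 + J)**2 (Z(J, W) = ((8 + J) + 6)**2 = (14 + J)**2)
T(z) = 2*z/(3044 + z) (T(z) = (2*z)/(3044 + z) = 2*z/(3044 + z))
1/T(Z(33, -43)) = 1/(2*(14 + 33)**2/(3044 + (14 + 33)**2)) = 1/(2*47**2/(3044 + 47**2)) = 1/(2*2209/(3044 + 2209)) = 1/(2*2209/5253) = 1/(2*2209*(1/5253)) = 1/(4418/5253) = 5253/4418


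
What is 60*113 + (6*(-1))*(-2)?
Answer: 6792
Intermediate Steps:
60*113 + (6*(-1))*(-2) = 6780 - 6*(-2) = 6780 + 12 = 6792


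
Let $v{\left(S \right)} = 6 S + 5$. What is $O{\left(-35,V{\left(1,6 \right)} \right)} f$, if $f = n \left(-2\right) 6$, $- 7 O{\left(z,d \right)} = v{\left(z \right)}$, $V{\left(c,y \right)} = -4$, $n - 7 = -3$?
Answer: $- \frac{9840}{7} \approx -1405.7$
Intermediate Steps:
$n = 4$ ($n = 7 - 3 = 4$)
$v{\left(S \right)} = 5 + 6 S$
$O{\left(z,d \right)} = - \frac{5}{7} - \frac{6 z}{7}$ ($O{\left(z,d \right)} = - \frac{5 + 6 z}{7} = - \frac{5}{7} - \frac{6 z}{7}$)
$f = -48$ ($f = 4 \left(-2\right) 6 = \left(-8\right) 6 = -48$)
$O{\left(-35,V{\left(1,6 \right)} \right)} f = \left(- \frac{5}{7} - -30\right) \left(-48\right) = \left(- \frac{5}{7} + 30\right) \left(-48\right) = \frac{205}{7} \left(-48\right) = - \frac{9840}{7}$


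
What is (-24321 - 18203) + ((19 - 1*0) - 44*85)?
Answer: -46245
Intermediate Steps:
(-24321 - 18203) + ((19 - 1*0) - 44*85) = -42524 + ((19 + 0) - 3740) = -42524 + (19 - 3740) = -42524 - 3721 = -46245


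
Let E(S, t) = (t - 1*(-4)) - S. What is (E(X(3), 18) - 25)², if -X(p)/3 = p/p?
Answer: 0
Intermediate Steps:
X(p) = -3 (X(p) = -3*p/p = -3*1 = -3)
E(S, t) = 4 + t - S (E(S, t) = (t + 4) - S = (4 + t) - S = 4 + t - S)
(E(X(3), 18) - 25)² = ((4 + 18 - 1*(-3)) - 25)² = ((4 + 18 + 3) - 25)² = (25 - 25)² = 0² = 0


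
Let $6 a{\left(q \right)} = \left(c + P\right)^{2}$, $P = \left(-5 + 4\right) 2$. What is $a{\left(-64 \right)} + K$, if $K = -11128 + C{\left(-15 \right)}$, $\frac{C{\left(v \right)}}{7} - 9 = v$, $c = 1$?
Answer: $- \frac{67019}{6} \approx -11170.0$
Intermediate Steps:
$C{\left(v \right)} = 63 + 7 v$
$P = -2$ ($P = \left(-1\right) 2 = -2$)
$a{\left(q \right)} = \frac{1}{6}$ ($a{\left(q \right)} = \frac{\left(1 - 2\right)^{2}}{6} = \frac{\left(-1\right)^{2}}{6} = \frac{1}{6} \cdot 1 = \frac{1}{6}$)
$K = -11170$ ($K = -11128 + \left(63 + 7 \left(-15\right)\right) = -11128 + \left(63 - 105\right) = -11128 - 42 = -11170$)
$a{\left(-64 \right)} + K = \frac{1}{6} - 11170 = - \frac{67019}{6}$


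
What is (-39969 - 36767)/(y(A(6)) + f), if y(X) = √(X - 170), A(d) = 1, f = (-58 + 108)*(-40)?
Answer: 153472000/4000169 + 997568*I/4000169 ≈ 38.366 + 0.24938*I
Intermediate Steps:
f = -2000 (f = 50*(-40) = -2000)
y(X) = √(-170 + X)
(-39969 - 36767)/(y(A(6)) + f) = (-39969 - 36767)/(√(-170 + 1) - 2000) = -76736/(√(-169) - 2000) = -76736/(13*I - 2000) = -76736*(-2000 - 13*I)/4000169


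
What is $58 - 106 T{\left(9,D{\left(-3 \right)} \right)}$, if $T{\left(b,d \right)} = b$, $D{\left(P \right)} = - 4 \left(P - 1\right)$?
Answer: $-896$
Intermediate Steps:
$D{\left(P \right)} = 4 - 4 P$ ($D{\left(P \right)} = - 4 \left(-1 + P\right) = 4 - 4 P$)
$58 - 106 T{\left(9,D{\left(-3 \right)} \right)} = 58 - 954 = -896$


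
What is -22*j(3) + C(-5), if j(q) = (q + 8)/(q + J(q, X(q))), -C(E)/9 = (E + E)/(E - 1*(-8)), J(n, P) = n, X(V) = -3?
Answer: -31/3 ≈ -10.333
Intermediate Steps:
C(E) = -18*E/(8 + E) (C(E) = -9*(E + E)/(E - 1*(-8)) = -9*2*E/(E + 8) = -9*2*E/(8 + E) = -18*E/(8 + E))
j(q) = (8 + q)/(2*q) (j(q) = (q + 8)/(q + q) = (8 + q)/((2*q)) = (8 + q)*(1/(2*q)) = (8 + q)/(2*q))
-22*j(3) + C(-5) = -11*(8 + 3)/3 - 18*(-5)/(8 - 5) = -11*11/3 - 18*(-5)/3 = -22*11/6 - 18*(-5)*⅓ = -121/3 + 30 = -31/3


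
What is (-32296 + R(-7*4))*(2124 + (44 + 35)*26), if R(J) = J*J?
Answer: -131657136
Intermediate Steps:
R(J) = J²
(-32296 + R(-7*4))*(2124 + (44 + 35)*26) = (-32296 + (-7*4)²)*(2124 + (44 + 35)*26) = (-32296 + (-28)²)*(2124 + 79*26) = (-32296 + 784)*(2124 + 2054) = -31512*4178 = -131657136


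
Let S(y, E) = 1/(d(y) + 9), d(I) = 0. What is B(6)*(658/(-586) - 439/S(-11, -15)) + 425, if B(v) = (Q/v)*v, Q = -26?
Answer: 30231797/293 ≈ 1.0318e+5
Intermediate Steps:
S(y, E) = ⅑ (S(y, E) = 1/(0 + 9) = 1/9 = ⅑)
B(v) = -26 (B(v) = (-26/v)*v = -26)
B(6)*(658/(-586) - 439/S(-11, -15)) + 425 = -26*(658/(-586) - 439/⅑) + 425 = -26*(658*(-1/586) - 439*9) + 425 = -26*(-329/293 - 3951) + 425 = -26*(-1157972/293) + 425 = 30107272/293 + 425 = 30231797/293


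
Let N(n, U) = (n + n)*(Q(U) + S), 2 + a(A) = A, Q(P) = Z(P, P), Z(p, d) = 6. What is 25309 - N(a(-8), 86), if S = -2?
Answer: 25389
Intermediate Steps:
Q(P) = 6
a(A) = -2 + A
N(n, U) = 8*n (N(n, U) = (n + n)*(6 - 2) = (2*n)*4 = 8*n)
25309 - N(a(-8), 86) = 25309 - 8*(-2 - 8) = 25309 - 8*(-10) = 25309 - 1*(-80) = 25309 + 80 = 25389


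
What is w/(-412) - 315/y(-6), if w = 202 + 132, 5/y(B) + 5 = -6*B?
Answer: -402485/206 ≈ -1953.8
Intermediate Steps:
y(B) = 5/(-5 - 6*B)
w = 334
w/(-412) - 315/y(-6) = 334/(-412) - 315/((-5/(5 + 6*(-6)))) = 334*(-1/412) - 315/((-5/(5 - 36))) = -167/206 - 315/((-5/(-31))) = -167/206 - 315/((-5*(-1/31))) = -167/206 - 315/5/31 = -167/206 - 315*31/5 = -167/206 - 1953 = -402485/206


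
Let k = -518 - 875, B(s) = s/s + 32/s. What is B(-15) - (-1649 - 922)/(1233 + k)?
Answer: -8257/480 ≈ -17.202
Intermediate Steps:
B(s) = 1 + 32/s
k = -1393
B(-15) - (-1649 - 922)/(1233 + k) = (32 - 15)/(-15) - (-1649 - 922)/(1233 - 1393) = -1/15*17 - (-2571)/(-160) = -17/15 - (-2571)*(-1)/160 = -17/15 - 1*2571/160 = -17/15 - 2571/160 = -8257/480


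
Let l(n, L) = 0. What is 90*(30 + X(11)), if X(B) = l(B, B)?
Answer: 2700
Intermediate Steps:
X(B) = 0
90*(30 + X(11)) = 90*(30 + 0) = 90*30 = 2700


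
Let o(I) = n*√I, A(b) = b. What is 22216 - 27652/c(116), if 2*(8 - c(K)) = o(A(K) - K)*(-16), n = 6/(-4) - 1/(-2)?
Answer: 37519/2 ≈ 18760.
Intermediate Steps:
n = -1 (n = 6*(-¼) - 1*(-½) = -3/2 + ½ = -1)
o(I) = -√I
c(K) = 8 (c(K) = 8 - (-√(K - K))*(-16)/2 = 8 - (-√0)*(-16)/2 = 8 - (-1*0)*(-16)/2 = 8 - 0*(-16) = 8 - ½*0 = 8 + 0 = 8)
22216 - 27652/c(116) = 22216 - 27652/8 = 22216 - 27652*⅛ = 22216 - 6913/2 = 37519/2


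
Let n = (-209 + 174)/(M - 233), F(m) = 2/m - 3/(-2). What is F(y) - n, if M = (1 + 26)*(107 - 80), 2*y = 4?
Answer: 1275/496 ≈ 2.5706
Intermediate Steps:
y = 2 (y = (½)*4 = 2)
M = 729 (M = 27*27 = 729)
F(m) = 3/2 + 2/m (F(m) = 2/m - 3*(-½) = 2/m + 3/2 = 3/2 + 2/m)
n = -35/496 (n = (-209 + 174)/(729 - 233) = -35/496 ≈ -0.070565)
F(y) - n = (3/2 + 2/2) - 1*(-35/496) = (3/2 + 2*(½)) + 35/496 = (3/2 + 1) + 35/496 = 5/2 + 35/496 = 1275/496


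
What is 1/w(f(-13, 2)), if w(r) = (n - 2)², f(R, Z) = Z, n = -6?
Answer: 1/64 ≈ 0.015625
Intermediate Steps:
w(r) = 64 (w(r) = (-6 - 2)² = (-8)² = 64)
1/w(f(-13, 2)) = 1/64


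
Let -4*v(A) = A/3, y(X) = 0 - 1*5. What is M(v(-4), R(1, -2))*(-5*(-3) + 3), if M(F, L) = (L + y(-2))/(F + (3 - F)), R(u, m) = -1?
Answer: -36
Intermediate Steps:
y(X) = -5 (y(X) = 0 - 5 = -5)
v(A) = -A/12 (v(A) = -A/(4*3) = -A/12)
M(F, L) = -5/3 + L/3 (M(F, L) = (L - 5)/(F + (3 - F)) = (-5 + L)/3 = (-5 + L)*(1/3) = -5/3 + L/3)
M(v(-4), R(1, -2))*(-5*(-3) + 3) = (-5/3 + (1/3)*(-1))*(-5*(-3) + 3) = (-5/3 - 1/3)*(15 + 3) = -2*18 = -36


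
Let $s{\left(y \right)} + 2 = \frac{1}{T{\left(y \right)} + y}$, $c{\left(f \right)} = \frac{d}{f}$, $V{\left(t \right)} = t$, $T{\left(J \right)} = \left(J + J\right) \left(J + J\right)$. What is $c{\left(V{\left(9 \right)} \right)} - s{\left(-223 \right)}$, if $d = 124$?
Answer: $\frac{3134933}{198693} \approx 15.778$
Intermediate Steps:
$T{\left(J \right)} = 4 J^{2}$ ($T{\left(J \right)} = 2 J 2 J = 4 J^{2}$)
$c{\left(f \right)} = \frac{124}{f}$
$s{\left(y \right)} = -2 + \frac{1}{y + 4 y^{2}}$ ($s{\left(y \right)} = -2 + \frac{1}{4 y^{2} + y} = -2 + \frac{1}{y + 4 y^{2}}$)
$c{\left(V{\left(9 \right)} \right)} - s{\left(-223 \right)} = \frac{124}{9} - \frac{1 - 8 \left(-223\right)^{2} - -446}{\left(-223\right) \left(1 + 4 \left(-223\right)\right)} = 124 \cdot \frac{1}{9} - - \frac{1 - 397832 + 446}{223 \left(1 - 892\right)} = \frac{124}{9} - - \frac{1 - 397832 + 446}{223 \left(-891\right)} = \frac{124}{9} - \left(- \frac{1}{223}\right) \left(- \frac{1}{891}\right) \left(-397385\right) = \frac{124}{9} - - \frac{397385}{198693} = \frac{124}{9} + \frac{397385}{198693} = \frac{3134933}{198693}$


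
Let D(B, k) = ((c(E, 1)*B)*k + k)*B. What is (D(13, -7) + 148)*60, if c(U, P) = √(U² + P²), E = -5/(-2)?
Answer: 3420 - 35490*√29 ≈ -1.8770e+5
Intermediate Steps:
E = 5/2 (E = -5*(-½) = 5/2 ≈ 2.5000)
c(U, P) = √(P² + U²)
D(B, k) = B*(k + B*k*√29/2) (D(B, k) = ((√(1² + (5/2)²)*B)*k + k)*B = ((√(1 + 25/4)*B)*k + k)*B = ((√(29/4)*B)*k + k)*B = (((√29/2)*B)*k + k)*B = ((B*√29/2)*k + k)*B = (B*k*√29/2 + k)*B = (k + B*k*√29/2)*B = B*(k + B*k*√29/2))
(D(13, -7) + 148)*60 = ((½)*13*(-7)*(2 + 13*√29) + 148)*60 = ((-91 - 1183*√29/2) + 148)*60 = (57 - 1183*√29/2)*60 = 3420 - 35490*√29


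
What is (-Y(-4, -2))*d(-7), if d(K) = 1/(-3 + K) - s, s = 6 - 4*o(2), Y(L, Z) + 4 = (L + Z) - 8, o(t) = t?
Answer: 171/5 ≈ 34.200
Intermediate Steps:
Y(L, Z) = -12 + L + Z (Y(L, Z) = -4 + ((L + Z) - 8) = -4 + (-8 + L + Z) = -12 + L + Z)
s = -2 (s = 6 - 4*2 = 6 - 8 = -2)
d(K) = 2 + 1/(-3 + K) (d(K) = 1/(-3 + K) - 1*(-2) = 1/(-3 + K) + 2 = 2 + 1/(-3 + K))
(-Y(-4, -2))*d(-7) = (-(-12 - 4 - 2))*((-5 + 2*(-7))/(-3 - 7)) = (-1*(-18))*((-5 - 14)/(-10)) = 18*(-⅒*(-19)) = 18*(19/10) = 171/5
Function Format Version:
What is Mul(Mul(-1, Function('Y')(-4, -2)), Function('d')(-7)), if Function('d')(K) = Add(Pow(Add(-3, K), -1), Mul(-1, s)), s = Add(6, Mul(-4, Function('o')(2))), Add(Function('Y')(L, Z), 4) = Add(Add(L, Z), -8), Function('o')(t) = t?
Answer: Rational(171, 5) ≈ 34.200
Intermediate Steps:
Function('Y')(L, Z) = Add(-12, L, Z) (Function('Y')(L, Z) = Add(-4, Add(Add(L, Z), -8)) = Add(-4, Add(-8, L, Z)) = Add(-12, L, Z))
s = -2 (s = Add(6, Mul(-4, 2)) = Add(6, -8) = -2)
Function('d')(K) = Add(2, Pow(Add(-3, K), -1)) (Function('d')(K) = Add(Pow(Add(-3, K), -1), Mul(-1, -2)) = Add(Pow(Add(-3, K), -1), 2) = Add(2, Pow(Add(-3, K), -1)))
Mul(Mul(-1, Function('Y')(-4, -2)), Function('d')(-7)) = Mul(Mul(-1, Add(-12, -4, -2)), Mul(Pow(Add(-3, -7), -1), Add(-5, Mul(2, -7)))) = Mul(Mul(-1, -18), Mul(Pow(-10, -1), Add(-5, -14))) = Mul(18, Mul(Rational(-1, 10), -19)) = Mul(18, Rational(19, 10)) = Rational(171, 5)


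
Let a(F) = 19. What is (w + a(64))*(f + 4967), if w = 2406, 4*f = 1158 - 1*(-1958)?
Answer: 13934050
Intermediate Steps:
f = 779 (f = (1158 - 1*(-1958))/4 = (1158 + 1958)/4 = (¼)*3116 = 779)
(w + a(64))*(f + 4967) = (2406 + 19)*(779 + 4967) = 2425*5746 = 13934050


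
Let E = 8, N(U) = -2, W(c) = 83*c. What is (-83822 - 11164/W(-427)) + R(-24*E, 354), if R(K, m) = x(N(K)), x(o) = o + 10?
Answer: -2970440810/35441 ≈ -83814.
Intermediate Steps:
x(o) = 10 + o
R(K, m) = 8 (R(K, m) = 10 - 2 = 8)
(-83822 - 11164/W(-427)) + R(-24*E, 354) = (-83822 - 11164/(83*(-427))) + 8 = (-83822 - 11164/(-35441)) + 8 = (-83822 - 11164*(-1/35441)) + 8 = (-83822 + 11164/35441) + 8 = -2970724338/35441 + 8 = -2970440810/35441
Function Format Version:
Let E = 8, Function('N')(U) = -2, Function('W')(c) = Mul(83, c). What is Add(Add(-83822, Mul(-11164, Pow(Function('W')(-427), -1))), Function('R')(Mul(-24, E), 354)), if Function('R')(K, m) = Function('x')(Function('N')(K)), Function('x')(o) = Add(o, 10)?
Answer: Rational(-2970440810, 35441) ≈ -83814.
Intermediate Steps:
Function('x')(o) = Add(10, o)
Function('R')(K, m) = 8 (Function('R')(K, m) = Add(10, -2) = 8)
Add(Add(-83822, Mul(-11164, Pow(Function('W')(-427), -1))), Function('R')(Mul(-24, E), 354)) = Add(Add(-83822, Mul(-11164, Pow(Mul(83, -427), -1))), 8) = Add(Add(-83822, Mul(-11164, Pow(-35441, -1))), 8) = Add(Add(-83822, Mul(-11164, Rational(-1, 35441))), 8) = Add(Add(-83822, Rational(11164, 35441)), 8) = Add(Rational(-2970724338, 35441), 8) = Rational(-2970440810, 35441)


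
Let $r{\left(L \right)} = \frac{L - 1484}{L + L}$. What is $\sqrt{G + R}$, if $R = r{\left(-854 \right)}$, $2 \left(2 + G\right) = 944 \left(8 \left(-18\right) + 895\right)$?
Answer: $\frac{\sqrt{5275951854}}{122} \approx 595.38$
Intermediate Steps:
$r{\left(L \right)} = \frac{-1484 + L}{2 L}$
$G = 354470$ ($G = -2 + \frac{944 \left(8 \left(-18\right) + 895\right)}{2} = -2 + \frac{944 \left(-144 + 895\right)}{2} = -2 + \frac{944 \cdot 751}{2} = -2 + \frac{1}{2} \cdot 708944 = -2 + 354472 = 354470$)
$R = \frac{167}{122}$ ($R = \frac{-1484 - 854}{2 \left(-854\right)} = \frac{1}{2} \left(- \frac{1}{854}\right) \left(-2338\right) = \frac{167}{122} \approx 1.3689$)
$\sqrt{G + R} = \sqrt{354470 + \frac{167}{122}} = \sqrt{\frac{43245507}{122}} = \frac{\sqrt{5275951854}}{122}$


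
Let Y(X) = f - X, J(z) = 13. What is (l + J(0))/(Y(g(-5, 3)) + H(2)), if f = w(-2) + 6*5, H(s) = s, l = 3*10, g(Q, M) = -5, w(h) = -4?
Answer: 43/33 ≈ 1.3030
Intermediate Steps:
l = 30
f = 26 (f = -4 + 6*5 = -4 + 30 = 26)
Y(X) = 26 - X
(l + J(0))/(Y(g(-5, 3)) + H(2)) = (30 + 13)/((26 - 1*(-5)) + 2) = 43/((26 + 5) + 2) = 43/(31 + 2) = 43/33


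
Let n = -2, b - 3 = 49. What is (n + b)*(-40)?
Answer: -2000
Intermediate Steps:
b = 52 (b = 3 + 49 = 52)
(n + b)*(-40) = (-2 + 52)*(-40) = 50*(-40) = -2000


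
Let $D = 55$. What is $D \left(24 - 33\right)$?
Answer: $-495$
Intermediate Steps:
$D \left(24 - 33\right) = 55 \left(24 - 33\right) = 55 \left(-9\right) = -495$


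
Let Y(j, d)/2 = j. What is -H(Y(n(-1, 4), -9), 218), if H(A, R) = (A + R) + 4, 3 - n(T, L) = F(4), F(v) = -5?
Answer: -238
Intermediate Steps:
n(T, L) = 8 (n(T, L) = 3 - 1*(-5) = 3 + 5 = 8)
Y(j, d) = 2*j
H(A, R) = 4 + A + R
-H(Y(n(-1, 4), -9), 218) = -(4 + 2*8 + 218) = -(4 + 16 + 218) = -1*238 = -238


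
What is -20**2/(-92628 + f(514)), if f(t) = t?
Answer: 200/46057 ≈ 0.0043424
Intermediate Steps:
-20**2/(-92628 + f(514)) = -20**2/(-92628 + 514) = -400/(-92114) = -400*(-1)/92114 = -1*(-200/46057) = 200/46057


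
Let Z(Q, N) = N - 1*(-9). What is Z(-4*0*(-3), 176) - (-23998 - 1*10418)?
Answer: 34601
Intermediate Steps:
Z(Q, N) = 9 + N (Z(Q, N) = N + 9 = 9 + N)
Z(-4*0*(-3), 176) - (-23998 - 1*10418) = (9 + 176) - (-23998 - 1*10418) = 185 - (-23998 - 10418) = 185 - 1*(-34416) = 185 + 34416 = 34601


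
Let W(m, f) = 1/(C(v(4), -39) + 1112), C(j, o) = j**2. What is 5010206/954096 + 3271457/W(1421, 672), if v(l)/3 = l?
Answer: 1960166378288719/477048 ≈ 4.1090e+9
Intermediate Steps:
v(l) = 3*l
W(m, f) = 1/1256 (W(m, f) = 1/((3*4)**2 + 1112) = 1/(12**2 + 1112) = 1/(144 + 1112) = 1/1256)
5010206/954096 + 3271457/W(1421, 672) = 5010206/954096 + 3271457/(1/1256) = 5010206*(1/954096) + 3271457*1256 = 2505103/477048 + 4108949992 = 1960166378288719/477048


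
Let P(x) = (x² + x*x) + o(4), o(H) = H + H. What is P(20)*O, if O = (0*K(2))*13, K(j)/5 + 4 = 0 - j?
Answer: 0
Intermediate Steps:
K(j) = -20 - 5*j (K(j) = -20 + 5*(0 - j) = -20 + 5*(-j) = -20 - 5*j)
o(H) = 2*H
P(x) = 8 + 2*x² (P(x) = (x² + x*x) + 2*4 = (x² + x²) + 8 = 2*x² + 8 = 8 + 2*x²)
O = 0 (O = (0*(-20 - 5*2))*13 = (0*(-20 - 10))*13 = (0*(-30))*13 = 0*13 = 0)
P(20)*O = (8 + 2*20²)*0 = (8 + 2*400)*0 = (8 + 800)*0 = 808*0 = 0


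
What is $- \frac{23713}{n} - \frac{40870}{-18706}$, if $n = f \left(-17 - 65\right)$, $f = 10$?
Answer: $\frac{238544389}{7669460} \approx 31.103$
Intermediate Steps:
$n = -820$ ($n = 10 \left(-17 - 65\right) = 10 \left(-82\right) = -820$)
$- \frac{23713}{n} - \frac{40870}{-18706} = - \frac{23713}{-820} - \frac{40870}{-18706} = \left(-23713\right) \left(- \frac{1}{820}\right) - - \frac{20435}{9353} = \frac{23713}{820} + \frac{20435}{9353} = \frac{238544389}{7669460}$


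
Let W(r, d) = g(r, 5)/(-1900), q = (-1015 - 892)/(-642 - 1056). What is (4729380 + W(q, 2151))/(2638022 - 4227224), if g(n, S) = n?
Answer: -15257925754093/5127083492400 ≈ -2.9759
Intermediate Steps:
q = 1907/1698 (q = -1907/(-1698) = -1907*(-1/1698) = 1907/1698 ≈ 1.1231)
W(r, d) = -r/1900 (W(r, d) = r/(-1900) = r*(-1/1900) = -r/1900)
(4729380 + W(q, 2151))/(2638022 - 4227224) = (4729380 - 1/1900*1907/1698)/(2638022 - 4227224) = (4729380 - 1907/3226200)/(-1589202) = (15257925754093/3226200)*(-1/1589202) = -15257925754093/5127083492400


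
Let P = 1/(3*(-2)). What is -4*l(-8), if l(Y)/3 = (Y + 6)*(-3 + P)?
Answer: -76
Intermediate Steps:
P = -⅙ (P = (⅓)*(-½) = -⅙ ≈ -0.16667)
l(Y) = -57 - 19*Y/2 (l(Y) = 3*((Y + 6)*(-3 - ⅙)) = 3*((6 + Y)*(-19/6)) = 3*(-19 - 19*Y/6) = -57 - 19*Y/2)
-4*l(-8) = -4*(-57 - 19/2*(-8)) = -4*(-57 + 76) = -4*19 = -76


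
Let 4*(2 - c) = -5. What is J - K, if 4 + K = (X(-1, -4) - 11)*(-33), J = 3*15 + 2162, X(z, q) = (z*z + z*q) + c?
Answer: 8481/4 ≈ 2120.3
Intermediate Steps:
c = 13/4 (c = 2 - 1/4*(-5) = 2 + 5/4 = 13/4 ≈ 3.2500)
X(z, q) = 13/4 + z**2 + q*z (X(z, q) = (z*z + z*q) + 13/4 = (z**2 + q*z) + 13/4 = 13/4 + z**2 + q*z)
J = 2207 (J = 45 + 2162 = 2207)
K = 347/4 (K = -4 + ((13/4 + (-1)**2 - 4*(-1)) - 11)*(-33) = -4 + ((13/4 + 1 + 4) - 11)*(-33) = -4 + (33/4 - 11)*(-33) = -4 - 11/4*(-33) = -4 + 363/4 = 347/4 ≈ 86.750)
J - K = 2207 - 1*347/4 = 2207 - 347/4 = 8481/4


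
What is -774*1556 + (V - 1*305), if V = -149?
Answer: -1204798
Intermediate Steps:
-774*1556 + (V - 1*305) = -774*1556 + (-149 - 1*305) = -1204344 + (-149 - 305) = -1204344 - 454 = -1204798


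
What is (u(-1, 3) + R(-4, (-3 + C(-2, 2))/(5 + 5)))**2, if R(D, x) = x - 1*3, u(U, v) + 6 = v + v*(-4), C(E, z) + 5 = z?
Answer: 8649/25 ≈ 345.96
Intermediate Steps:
C(E, z) = -5 + z
u(U, v) = -6 - 3*v (u(U, v) = -6 + (v + v*(-4)) = -6 + (v - 4*v) = -6 - 3*v)
R(D, x) = -3 + x (R(D, x) = x - 3 = -3 + x)
(u(-1, 3) + R(-4, (-3 + C(-2, 2))/(5 + 5)))**2 = ((-6 - 3*3) + (-3 + (-3 + (-5 + 2))/(5 + 5)))**2 = ((-6 - 9) + (-3 + (-3 - 3)/10))**2 = (-15 + (-3 - 6*1/10))**2 = (-15 + (-3 - 3/5))**2 = (-15 - 18/5)**2 = (-93/5)**2 = 8649/25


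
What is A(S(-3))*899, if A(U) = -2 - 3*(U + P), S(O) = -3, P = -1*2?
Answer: 11687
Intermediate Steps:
P = -2
A(U) = 4 - 3*U (A(U) = -2 - 3*(U - 2) = -2 - 3*(-2 + U) = -2 - (-6 + 3*U) = -2 + (6 - 3*U) = 4 - 3*U)
A(S(-3))*899 = (4 - 3*(-3))*899 = (4 + 9)*899 = 13*899 = 11687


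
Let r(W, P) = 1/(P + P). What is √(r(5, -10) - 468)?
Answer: I*√46805/10 ≈ 21.634*I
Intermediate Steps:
r(W, P) = 1/(2*P)
√(r(5, -10) - 468) = √((½)/(-10) - 468) = √((½)*(-⅒) - 468) = √(-1/20 - 468) = √(-9361/20) = I*√46805/10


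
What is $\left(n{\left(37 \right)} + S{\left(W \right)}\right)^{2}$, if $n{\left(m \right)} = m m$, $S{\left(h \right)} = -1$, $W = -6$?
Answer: $1871424$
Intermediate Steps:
$n{\left(m \right)} = m^{2}$
$\left(n{\left(37 \right)} + S{\left(W \right)}\right)^{2} = \left(37^{2} - 1\right)^{2} = \left(1369 - 1\right)^{2} = 1368^{2} = 1871424$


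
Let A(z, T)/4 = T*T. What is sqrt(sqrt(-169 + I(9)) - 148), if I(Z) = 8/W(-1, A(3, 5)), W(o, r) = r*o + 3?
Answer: sqrt(-1392532 + 97*I*sqrt(1590897))/97 ≈ 0.53391 + 12.177*I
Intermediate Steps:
A(z, T) = 4*T**2 (A(z, T) = 4*(T*T) = 4*T**2)
W(o, r) = 3 + o*r (W(o, r) = o*r + 3 = 3 + o*r)
I(Z) = -8/97 (I(Z) = 8/(3 - 4*5**2) = 8/(3 - 4*25) = 8/(3 - 1*100) = 8/(3 - 100) = 8/(-97) = 8*(-1/97) = -8/97)
sqrt(sqrt(-169 + I(9)) - 148) = sqrt(sqrt(-169 - 8/97) - 148) = sqrt(sqrt(-16401/97) - 148) = sqrt(I*sqrt(1590897)/97 - 148) = sqrt(-148 + I*sqrt(1590897)/97)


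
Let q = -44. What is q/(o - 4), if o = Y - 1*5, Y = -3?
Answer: 11/3 ≈ 3.6667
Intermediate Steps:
o = -8 (o = -3 - 1*5 = -3 - 5 = -8)
q/(o - 4) = -44/(-8 - 4) = -44/(-12) = -44*(-1/12) = 11/3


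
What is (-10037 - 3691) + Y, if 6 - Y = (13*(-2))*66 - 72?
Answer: -11934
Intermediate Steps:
Y = 1794 (Y = 6 - ((13*(-2))*66 - 72) = 6 - (-26*66 - 72) = 6 - (-1716 - 72) = 6 - 1*(-1788) = 6 + 1788 = 1794)
(-10037 - 3691) + Y = (-10037 - 3691) + 1794 = -13728 + 1794 = -11934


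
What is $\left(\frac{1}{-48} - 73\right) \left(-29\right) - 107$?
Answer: $\frac{96509}{48} \approx 2010.6$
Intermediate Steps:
$\left(\frac{1}{-48} - 73\right) \left(-29\right) - 107 = \left(- \frac{1}{48} - 73\right) \left(-29\right) - 107 = \left(- \frac{3505}{48}\right) \left(-29\right) - 107 = \frac{101645}{48} - 107 = \frac{96509}{48}$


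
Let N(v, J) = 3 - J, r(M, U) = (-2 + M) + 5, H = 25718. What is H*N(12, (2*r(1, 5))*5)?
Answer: -951566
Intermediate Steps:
r(M, U) = 3 + M
H*N(12, (2*r(1, 5))*5) = 25718*(3 - 2*(3 + 1)*5) = 25718*(3 - 2*4*5) = 25718*(3 - 8*5) = 25718*(3 - 1*40) = 25718*(3 - 40) = 25718*(-37) = -951566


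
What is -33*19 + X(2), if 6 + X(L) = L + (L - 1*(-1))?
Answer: -628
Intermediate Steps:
X(L) = -5 + 2*L (X(L) = -6 + (L + (L - 1*(-1))) = -6 + (L + (L + 1)) = -6 + (L + (1 + L)) = -6 + (1 + 2*L) = -5 + 2*L)
-33*19 + X(2) = -33*19 + (-5 + 2*2) = -627 + (-5 + 4) = -627 - 1 = -628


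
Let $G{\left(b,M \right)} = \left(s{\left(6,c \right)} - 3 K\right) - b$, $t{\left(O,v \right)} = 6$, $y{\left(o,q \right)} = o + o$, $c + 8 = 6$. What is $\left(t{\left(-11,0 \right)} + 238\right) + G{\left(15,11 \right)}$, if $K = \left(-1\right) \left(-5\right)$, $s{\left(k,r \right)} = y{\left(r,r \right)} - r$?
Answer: $212$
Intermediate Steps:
$c = -2$ ($c = -8 + 6 = -2$)
$y{\left(o,q \right)} = 2 o$
$s{\left(k,r \right)} = r$ ($s{\left(k,r \right)} = 2 r - r = r$)
$K = 5$
$G{\left(b,M \right)} = -17 - b$ ($G{\left(b,M \right)} = \left(-2 - 15\right) - b = -17 - b$)
$\left(t{\left(-11,0 \right)} + 238\right) + G{\left(15,11 \right)} = \left(6 + 238\right) - 32 = 244 - 32 = 212$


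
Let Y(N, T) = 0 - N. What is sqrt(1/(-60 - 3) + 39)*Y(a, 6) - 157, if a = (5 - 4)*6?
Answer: -157 - 4*sqrt(4298)/7 ≈ -194.46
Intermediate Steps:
a = 6 (a = 1*6 = 6)
Y(N, T) = -N
sqrt(1/(-60 - 3) + 39)*Y(a, 6) - 157 = sqrt(1/(-60 - 3) + 39)*(-1*6) - 157 = sqrt(1/(-63) + 39)*(-6) - 157 = sqrt(-1/63 + 39)*(-6) - 157 = sqrt(2456/63)*(-6) - 157 = (2*sqrt(4298)/21)*(-6) - 157 = -4*sqrt(4298)/7 - 157 = -157 - 4*sqrt(4298)/7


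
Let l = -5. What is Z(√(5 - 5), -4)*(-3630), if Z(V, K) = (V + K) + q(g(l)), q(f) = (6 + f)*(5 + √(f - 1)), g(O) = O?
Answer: -3630 - 3630*I*√6 ≈ -3630.0 - 8891.6*I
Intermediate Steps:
q(f) = (5 + √(-1 + f))*(6 + f) (q(f) = (6 + f)*(5 + √(-1 + f)) = (5 + √(-1 + f))*(6 + f))
Z(V, K) = 5 + K + V + I*√6 (Z(V, K) = (V + K) + (30 + 5*(-5) + 6*√(-1 - 5) - 5*√(-1 - 5)) = (K + V) + (30 - 25 + 6*√(-6) - 5*I*√6) = (K + V) + (30 - 25 + 6*(I*√6) - 5*I*√6) = (K + V) + (30 - 25 + 6*I*√6 - 5*I*√6) = (K + V) + (5 + I*√6) = 5 + K + V + I*√6)
Z(√(5 - 5), -4)*(-3630) = (5 - 4 + √(5 - 5) + I*√6)*(-3630) = (5 - 4 + √0 + I*√6)*(-3630) = (5 - 4 + 0 + I*√6)*(-3630) = (1 + I*√6)*(-3630) = -3630 - 3630*I*√6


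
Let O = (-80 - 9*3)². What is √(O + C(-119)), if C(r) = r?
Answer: √11330 ≈ 106.44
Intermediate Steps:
O = 11449 (O = (-80 - 27)² = (-107)² = 11449)
√(O + C(-119)) = √(11449 - 119) = √11330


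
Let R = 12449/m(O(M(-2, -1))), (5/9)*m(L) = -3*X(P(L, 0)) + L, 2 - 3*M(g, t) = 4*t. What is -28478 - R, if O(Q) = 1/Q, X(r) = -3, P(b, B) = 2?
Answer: -4994228/171 ≈ -29206.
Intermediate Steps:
M(g, t) = ⅔ - 4*t/3
m(L) = 81/5 + 9*L/5 (m(L) = 9*(-3*(-3) + L)/5 = 9*(9 + L)/5 = 81/5 + 9*L/5)
R = 124490/171 (R = 12449/(81/5 + 9/(5*(⅔ - 4/3*(-1)))) = 12449/(81/5 + 9/(5*(⅔ + 4/3))) = 12449/(81/5 + (9/5)/2) = 12449/(81/5 + (9/5)*(½)) = 12449/(81/5 + 9/10) = 12449/(171/10) = 12449*(10/171) = 124490/171 ≈ 728.01)
-28478 - R = -28478 - 1*124490/171 = -28478 - 124490/171 = -4994228/171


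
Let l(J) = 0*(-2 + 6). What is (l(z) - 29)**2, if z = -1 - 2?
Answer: 841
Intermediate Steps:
z = -3
l(J) = 0 (l(J) = 0*4 = 0)
(l(z) - 29)**2 = (0 - 29)**2 = (-29)**2 = 841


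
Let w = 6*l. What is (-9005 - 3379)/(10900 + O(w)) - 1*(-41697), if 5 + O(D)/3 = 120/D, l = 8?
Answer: 908344377/21785 ≈ 41696.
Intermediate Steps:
w = 48 (w = 6*8 = 48)
O(D) = -15 + 360/D (O(D) = -15 + 3*(120/D) = -15 + 360/D)
(-9005 - 3379)/(10900 + O(w)) - 1*(-41697) = (-9005 - 3379)/(10900 + (-15 + 360/48)) - 1*(-41697) = -12384/(10900 + (-15 + 360*(1/48))) + 41697 = -12384/(10900 + (-15 + 15/2)) + 41697 = -12384/(10900 - 15/2) + 41697 = -12384/21785/2 + 41697 = -12384*2/21785 + 41697 = -24768/21785 + 41697 = 908344377/21785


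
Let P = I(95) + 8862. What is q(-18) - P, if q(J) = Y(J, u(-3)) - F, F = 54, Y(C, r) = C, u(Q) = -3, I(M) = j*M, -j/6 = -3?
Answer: -10644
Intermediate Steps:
j = 18 (j = -6*(-3) = 18)
I(M) = 18*M
q(J) = -54 + J (q(J) = J - 1*54 = J - 54 = -54 + J)
P = 10572 (P = 18*95 + 8862 = 1710 + 8862 = 10572)
q(-18) - P = (-54 - 18) - 1*10572 = -72 - 10572 = -10644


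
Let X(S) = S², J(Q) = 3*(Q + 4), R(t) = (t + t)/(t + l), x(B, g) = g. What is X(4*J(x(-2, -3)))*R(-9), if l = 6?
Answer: 864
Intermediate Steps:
R(t) = 2*t/(6 + t) (R(t) = (t + t)/(t + 6) = (2*t)/(6 + t) = 2*t/(6 + t))
J(Q) = 12 + 3*Q (J(Q) = 3*(4 + Q) = 12 + 3*Q)
X(4*J(x(-2, -3)))*R(-9) = (4*(12 + 3*(-3)))²*(2*(-9)/(6 - 9)) = (4*(12 - 9))²*(2*(-9)/(-3)) = (4*3)²*(2*(-9)*(-⅓)) = 12²*6 = 144*6 = 864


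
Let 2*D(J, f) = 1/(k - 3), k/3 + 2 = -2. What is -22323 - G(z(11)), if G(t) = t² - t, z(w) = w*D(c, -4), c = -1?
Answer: -20091151/900 ≈ -22324.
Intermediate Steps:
k = -12 (k = -6 + 3*(-2) = -6 - 6 = -12)
D(J, f) = -1/30 (D(J, f) = 1/(2*(-12 - 3)) = (½)/(-15) = (½)*(-1/15) = -1/30)
z(w) = -w/30 (z(w) = w*(-1/30) = -w/30)
-22323 - G(z(11)) = -22323 - (-1/30*11)*(-1 - 1/30*11) = -22323 - (-11)*(-1 - 11/30)/30 = -22323 - (-11)*(-41)/(30*30) = -22323 - 1*451/900 = -22323 - 451/900 = -20091151/900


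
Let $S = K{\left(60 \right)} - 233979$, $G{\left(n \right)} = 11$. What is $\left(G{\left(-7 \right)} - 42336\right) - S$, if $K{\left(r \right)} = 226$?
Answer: $191428$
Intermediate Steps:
$S = -233753$ ($S = 226 - 233979 = -233753$)
$\left(G{\left(-7 \right)} - 42336\right) - S = \left(11 - 42336\right) - -233753 = \left(11 - 42336\right) + 233753 = -42325 + 233753 = 191428$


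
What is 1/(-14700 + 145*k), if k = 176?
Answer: 1/10820 ≈ 9.2421e-5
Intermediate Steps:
1/(-14700 + 145*k) = 1/(-14700 + 145*176) = 1/(-14700 + 25520) = 1/10820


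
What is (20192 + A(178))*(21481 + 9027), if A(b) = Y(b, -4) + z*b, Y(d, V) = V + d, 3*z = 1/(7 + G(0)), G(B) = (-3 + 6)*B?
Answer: 13053274912/21 ≈ 6.2158e+8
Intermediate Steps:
G(B) = 3*B
z = 1/21 (z = 1/(3*(7 + 3*0)) = 1/(3*(7 + 0)) = (⅓)/7 = (⅓)*(⅐) = 1/21 ≈ 0.047619)
A(b) = -4 + 22*b/21 (A(b) = (-4 + b) + b/21 = -4 + 22*b/21)
(20192 + A(178))*(21481 + 9027) = (20192 + (-4 + (22/21)*178))*(21481 + 9027) = (20192 + (-4 + 3916/21))*30508 = (20192 + 3832/21)*30508 = (427864/21)*30508 = 13053274912/21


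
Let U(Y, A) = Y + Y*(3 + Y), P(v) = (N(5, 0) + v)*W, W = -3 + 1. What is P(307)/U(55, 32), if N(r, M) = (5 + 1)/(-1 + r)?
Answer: -617/3245 ≈ -0.19014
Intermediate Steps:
W = -2
N(r, M) = 6/(-1 + r)
P(v) = -3 - 2*v (P(v) = (6/(-1 + 5) + v)*(-2) = (6/4 + v)*(-2) = (6*(¼) + v)*(-2) = (3/2 + v)*(-2) = -3 - 2*v)
P(307)/U(55, 32) = (-3 - 2*307)/((55*(4 + 55))) = (-3 - 614)/((55*59)) = -617/3245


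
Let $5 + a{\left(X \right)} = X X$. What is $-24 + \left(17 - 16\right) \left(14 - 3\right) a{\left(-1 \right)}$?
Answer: $-68$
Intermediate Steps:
$a{\left(X \right)} = -5 + X^{2}$ ($a{\left(X \right)} = -5 + X X = -5 + X^{2}$)
$-24 + \left(17 - 16\right) \left(14 - 3\right) a{\left(-1 \right)} = -24 + \left(17 - 16\right) \left(14 - 3\right) \left(-5 + \left(-1\right)^{2}\right) = -24 + 1 \cdot 11 \left(-5 + 1\right) = -24 + 11 \left(-4\right) = -24 - 44 = -68$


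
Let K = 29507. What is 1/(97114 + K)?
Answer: 1/126621 ≈ 7.8976e-6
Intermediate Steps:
1/(97114 + K) = 1/(97114 + 29507) = 1/126621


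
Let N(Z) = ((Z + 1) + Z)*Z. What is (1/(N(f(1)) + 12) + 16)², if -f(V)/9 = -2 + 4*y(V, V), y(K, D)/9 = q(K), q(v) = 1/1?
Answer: 8949963739201/34960772484 ≈ 256.00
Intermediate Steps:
q(v) = 1
y(K, D) = 9 (y(K, D) = 9*1 = 9)
f(V) = -306 (f(V) = -9*(-2 + 4*9) = -9*(-2 + 36) = -9*34 = -306)
N(Z) = Z*(1 + 2*Z) (N(Z) = ((1 + Z) + Z)*Z = (1 + 2*Z)*Z = Z*(1 + 2*Z))
(1/(N(f(1)) + 12) + 16)² = (1/(-306*(1 + 2*(-306)) + 12) + 16)² = (1/(-306*(1 - 612) + 12) + 16)² = (1/(-306*(-611) + 12) + 16)² = (1/(186966 + 12) + 16)² = (1/186978 + 16)² = (2991649/186978)² = 8949963739201/34960772484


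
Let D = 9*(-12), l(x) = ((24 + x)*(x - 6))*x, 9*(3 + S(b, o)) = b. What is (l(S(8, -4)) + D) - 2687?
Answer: -1764316/729 ≈ -2420.2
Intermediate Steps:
S(b, o) = -3 + b/9
l(x) = x*(-6 + x)*(24 + x) (l(x) = ((24 + x)*(-6 + x))*x = ((-6 + x)*(24 + x))*x = x*(-6 + x)*(24 + x))
D = -108
(l(S(8, -4)) + D) - 2687 = ((-3 + (⅑)*8)*(-144 + (-3 + (⅑)*8)² + 18*(-3 + (⅑)*8)) - 108) - 2687 = ((-3 + 8/9)*(-144 + (-3 + 8/9)² + 18*(-3 + 8/9)) - 108) - 2687 = (-19*(-144 + (-19/9)² + 18*(-19/9))/9 - 108) - 2687 = (-19*(-144 + 361/81 - 38)/9 - 108) - 2687 = (-19/9*(-14381/81) - 108) - 2687 = (273239/729 - 108) - 2687 = 194507/729 - 2687 = -1764316/729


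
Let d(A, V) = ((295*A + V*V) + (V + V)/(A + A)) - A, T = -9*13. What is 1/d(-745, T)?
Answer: -745/152978928 ≈ -4.8700e-6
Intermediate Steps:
T = -117
d(A, V) = V² + 294*A + V/A (d(A, V) = ((295*A + V²) + (2*V)/((2*A))) - A = ((V² + 295*A) + (2*V)*(1/(2*A))) - A = ((V² + 295*A) + V/A) - A = (V² + 295*A + V/A) - A = V² + 294*A + V/A)
1/d(-745, T) = 1/((-117)² + 294*(-745) - 117/(-745)) = 1/(13689 - 219030 - 117*(-1/745)) = 1/(13689 - 219030 + 117/745) = 1/(-152978928/745) = -745/152978928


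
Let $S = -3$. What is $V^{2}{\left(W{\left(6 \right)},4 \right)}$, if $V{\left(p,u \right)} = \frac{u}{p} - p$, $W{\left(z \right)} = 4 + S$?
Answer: $9$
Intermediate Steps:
$W{\left(z \right)} = 1$ ($W{\left(z \right)} = 4 - 3 = 1$)
$V{\left(p,u \right)} = - p + \frac{u}{p}$
$V^{2}{\left(W{\left(6 \right)},4 \right)} = \left(\left(-1\right) 1 + \frac{4}{1}\right)^{2} = \left(-1 + 4 \cdot 1\right)^{2} = \left(-1 + 4\right)^{2} = 3^{2} = 9$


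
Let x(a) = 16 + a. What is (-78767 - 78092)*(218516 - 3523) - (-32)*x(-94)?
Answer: -33723589483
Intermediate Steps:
(-78767 - 78092)*(218516 - 3523) - (-32)*x(-94) = (-78767 - 78092)*(218516 - 3523) - (-32)*(16 - 94) = -156859*214993 - (-32)*(-78) = -33723586987 - 1*2496 = -33723586987 - 2496 = -33723589483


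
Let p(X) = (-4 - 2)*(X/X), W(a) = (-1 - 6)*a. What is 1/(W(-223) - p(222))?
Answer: 1/1567 ≈ 0.00063816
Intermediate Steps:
W(a) = -7*a
p(X) = -6 (p(X) = -6*1 = -6)
1/(W(-223) - p(222)) = 1/(-7*(-223) - 1*(-6)) = 1/(1561 + 6) = 1/1567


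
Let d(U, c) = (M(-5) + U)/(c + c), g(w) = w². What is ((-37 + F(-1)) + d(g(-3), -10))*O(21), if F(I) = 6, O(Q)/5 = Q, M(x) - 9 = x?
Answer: -13293/4 ≈ -3323.3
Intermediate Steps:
M(x) = 9 + x
O(Q) = 5*Q
d(U, c) = (4 + U)/(2*c) (d(U, c) = ((9 - 5) + U)/(c + c) = (4 + U)/((2*c)) = (4 + U)*(1/(2*c)) = (4 + U)/(2*c))
((-37 + F(-1)) + d(g(-3), -10))*O(21) = ((-37 + 6) + (½)*(4 + (-3)²)/(-10))*(5*21) = (-31 + (½)*(-⅒)*(4 + 9))*105 = (-31 + (½)*(-⅒)*13)*105 = (-31 - 13/20)*105 = -633/20*105 = -13293/4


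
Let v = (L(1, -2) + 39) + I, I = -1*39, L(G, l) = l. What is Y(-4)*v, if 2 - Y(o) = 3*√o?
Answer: -4 + 12*I ≈ -4.0 + 12.0*I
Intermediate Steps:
Y(o) = 2 - 3*√o
I = -39
v = -2 (v = (-2 + 39) - 39 = 37 - 39 = -2)
Y(-4)*v = (2 - 6*I)*(-2) = -4 + 12*I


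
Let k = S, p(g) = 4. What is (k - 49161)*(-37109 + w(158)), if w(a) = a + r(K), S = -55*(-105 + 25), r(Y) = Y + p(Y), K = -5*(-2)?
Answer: 1653337057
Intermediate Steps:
K = 10
r(Y) = 4 + Y (r(Y) = Y + 4 = 4 + Y)
S = 4400 (S = -55*(-80) = 4400)
k = 4400
w(a) = 14 + a (w(a) = a + (4 + 10) = a + 14 = 14 + a)
(k - 49161)*(-37109 + w(158)) = (4400 - 49161)*(-37109 + (14 + 158)) = -44761*(-37109 + 172) = -44761*(-36937) = 1653337057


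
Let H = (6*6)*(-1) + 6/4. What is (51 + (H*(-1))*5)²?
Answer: 199809/4 ≈ 49952.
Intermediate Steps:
H = -69/2 (H = 36*(-1) + 6*(¼) = -36 + 3/2 = -69/2 ≈ -34.500)
(51 + (H*(-1))*5)² = (51 - 69/2*(-1)*5)² = (51 + (69/2)*5)² = (51 + 345/2)² = (447/2)² = 199809/4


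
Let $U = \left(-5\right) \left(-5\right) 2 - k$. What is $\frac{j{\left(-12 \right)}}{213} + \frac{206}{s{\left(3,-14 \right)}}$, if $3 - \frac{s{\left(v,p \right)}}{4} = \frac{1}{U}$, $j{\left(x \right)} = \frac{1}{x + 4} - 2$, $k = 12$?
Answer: $\frac{3332807}{192552} \approx 17.309$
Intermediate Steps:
$U = 38$ ($U = \left(-5\right) \left(-5\right) 2 - 12 = 25 \cdot 2 - 12 = 50 - 12 = 38$)
$j{\left(x \right)} = -2 + \frac{1}{4 + x}$ ($j{\left(x \right)} = \frac{1}{4 + x} - 2 = -2 + \frac{1}{4 + x}$)
$s{\left(v,p \right)} = \frac{226}{19}$ ($s{\left(v,p \right)} = 12 - \frac{4}{38} = 12 - \frac{2}{19} = \frac{226}{19}$)
$\frac{j{\left(-12 \right)}}{213} + \frac{206}{s{\left(3,-14 \right)}} = \frac{\frac{1}{4 - 12} \left(-7 - -24\right)}{213} + \frac{206}{\frac{226}{19}} = \frac{-7 + 24}{-8} \cdot \frac{1}{213} + 206 \cdot \frac{19}{226} = \left(- \frac{1}{8}\right) 17 \cdot \frac{1}{213} + \frac{1957}{113} = \left(- \frac{17}{8}\right) \frac{1}{213} + \frac{1957}{113} = - \frac{17}{1704} + \frac{1957}{113} = \frac{3332807}{192552}$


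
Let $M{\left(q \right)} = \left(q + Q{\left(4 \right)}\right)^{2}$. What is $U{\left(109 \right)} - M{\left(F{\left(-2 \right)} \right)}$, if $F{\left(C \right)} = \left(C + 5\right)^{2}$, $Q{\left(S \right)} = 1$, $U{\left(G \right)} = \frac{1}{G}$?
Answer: $- \frac{10899}{109} \approx -99.991$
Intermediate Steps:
$F{\left(C \right)} = \left(5 + C\right)^{2}$
$M{\left(q \right)} = \left(1 + q\right)^{2}$ ($M{\left(q \right)} = \left(q + 1\right)^{2} = \left(1 + q\right)^{2}$)
$U{\left(109 \right)} - M{\left(F{\left(-2 \right)} \right)} = \frac{1}{109} - \left(1 + \left(5 - 2\right)^{2}\right)^{2} = \frac{1}{109} - \left(1 + 3^{2}\right)^{2} = \frac{1}{109} - \left(1 + 9\right)^{2} = \frac{1}{109} - 10^{2} = \frac{1}{109} - 100 = - \frac{10899}{109}$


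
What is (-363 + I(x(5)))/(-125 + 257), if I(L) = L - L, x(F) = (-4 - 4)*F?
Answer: -11/4 ≈ -2.7500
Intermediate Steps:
x(F) = -8*F
I(L) = 0
(-363 + I(x(5)))/(-125 + 257) = (-363 + 0)/(-125 + 257) = -363/132 = -363*1/132 = -11/4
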